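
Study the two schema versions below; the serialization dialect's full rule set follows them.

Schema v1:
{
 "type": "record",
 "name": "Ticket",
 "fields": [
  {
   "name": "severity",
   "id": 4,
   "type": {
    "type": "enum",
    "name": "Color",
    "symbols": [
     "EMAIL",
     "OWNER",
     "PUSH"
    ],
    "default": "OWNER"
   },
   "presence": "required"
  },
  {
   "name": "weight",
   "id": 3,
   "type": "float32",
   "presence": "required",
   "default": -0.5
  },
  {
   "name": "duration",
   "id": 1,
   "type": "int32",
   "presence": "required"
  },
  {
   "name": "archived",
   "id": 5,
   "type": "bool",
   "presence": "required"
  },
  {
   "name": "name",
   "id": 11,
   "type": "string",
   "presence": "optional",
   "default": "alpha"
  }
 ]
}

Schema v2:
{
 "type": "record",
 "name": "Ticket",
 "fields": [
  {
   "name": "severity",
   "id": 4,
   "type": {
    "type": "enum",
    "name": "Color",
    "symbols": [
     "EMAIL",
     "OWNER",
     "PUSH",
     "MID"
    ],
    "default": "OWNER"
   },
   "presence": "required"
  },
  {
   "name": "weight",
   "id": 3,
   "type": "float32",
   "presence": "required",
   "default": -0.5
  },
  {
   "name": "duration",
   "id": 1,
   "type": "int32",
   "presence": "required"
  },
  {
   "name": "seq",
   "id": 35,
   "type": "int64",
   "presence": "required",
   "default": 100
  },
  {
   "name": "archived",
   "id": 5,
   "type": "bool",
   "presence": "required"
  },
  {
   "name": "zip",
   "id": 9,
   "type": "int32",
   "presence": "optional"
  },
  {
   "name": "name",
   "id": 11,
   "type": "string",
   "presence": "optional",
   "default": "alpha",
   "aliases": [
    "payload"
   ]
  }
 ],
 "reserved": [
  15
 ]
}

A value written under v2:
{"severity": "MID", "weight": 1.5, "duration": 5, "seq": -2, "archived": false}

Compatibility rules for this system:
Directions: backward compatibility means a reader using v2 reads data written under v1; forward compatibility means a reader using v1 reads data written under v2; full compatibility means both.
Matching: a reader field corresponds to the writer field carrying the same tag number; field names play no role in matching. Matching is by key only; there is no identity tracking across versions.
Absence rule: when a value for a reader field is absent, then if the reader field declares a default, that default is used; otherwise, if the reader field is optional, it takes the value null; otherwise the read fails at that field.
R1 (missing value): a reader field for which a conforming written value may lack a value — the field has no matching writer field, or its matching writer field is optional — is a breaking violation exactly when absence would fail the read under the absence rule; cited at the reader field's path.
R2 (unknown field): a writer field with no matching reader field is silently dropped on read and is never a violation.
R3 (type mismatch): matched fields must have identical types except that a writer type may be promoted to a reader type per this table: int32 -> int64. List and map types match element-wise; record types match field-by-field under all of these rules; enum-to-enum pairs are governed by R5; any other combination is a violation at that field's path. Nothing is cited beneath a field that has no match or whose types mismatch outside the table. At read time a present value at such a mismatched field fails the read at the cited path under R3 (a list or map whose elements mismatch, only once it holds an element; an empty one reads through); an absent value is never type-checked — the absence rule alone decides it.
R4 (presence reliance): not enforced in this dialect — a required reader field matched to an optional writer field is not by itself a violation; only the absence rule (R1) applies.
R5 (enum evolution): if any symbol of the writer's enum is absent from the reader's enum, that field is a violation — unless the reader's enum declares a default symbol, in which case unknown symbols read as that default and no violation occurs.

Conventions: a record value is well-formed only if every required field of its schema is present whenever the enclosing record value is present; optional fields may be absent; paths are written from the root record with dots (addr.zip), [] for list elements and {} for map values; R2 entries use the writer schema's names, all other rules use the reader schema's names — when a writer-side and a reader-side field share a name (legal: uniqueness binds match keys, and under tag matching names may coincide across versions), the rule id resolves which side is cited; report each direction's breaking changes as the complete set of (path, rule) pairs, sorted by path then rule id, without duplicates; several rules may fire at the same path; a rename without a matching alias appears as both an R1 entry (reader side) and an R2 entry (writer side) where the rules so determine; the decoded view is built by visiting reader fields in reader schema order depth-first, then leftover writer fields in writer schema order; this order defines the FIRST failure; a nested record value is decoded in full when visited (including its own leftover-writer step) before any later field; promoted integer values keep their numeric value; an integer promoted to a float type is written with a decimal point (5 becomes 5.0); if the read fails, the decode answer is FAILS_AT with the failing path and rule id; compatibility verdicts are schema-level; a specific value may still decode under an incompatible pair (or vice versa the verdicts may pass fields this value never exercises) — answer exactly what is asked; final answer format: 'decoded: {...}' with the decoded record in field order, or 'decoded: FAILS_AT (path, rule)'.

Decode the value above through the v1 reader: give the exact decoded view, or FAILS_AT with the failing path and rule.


decoded: {"severity": "OWNER", "weight": 1.5, "duration": 5, "archived": false, "name": "alpha"}

each type pair in Ticket: writer, then reader
migrating the Ticket value to v1:
  severity := "OWNER" (symbol MID -> reader default)
  weight := 1.5
  duration := 5
  archived := false
  name := "alpha" (no value, default fills)
  writer seq: unmatched, discarded
  => decoded: {"severity": "OWNER", "weight": 1.5, "duration": 5, "archived": false, "name": "alpha"}
ruling out the remaining Ticket differences:
  added field seq to record Ticket: required int64, tag 35, default 100 (in v2 it sits immediately before archived) -> inert under this dialect — no rule fires on Ticket and the result does not move
  enum Color (field severity in record Ticket): symbol MID added -> inert under this dialect — no rule fires on Ticket and the result does not move
  added field zip to record Ticket: optional int32, tag 9 (in v2 it sits immediately before name) -> inert under this dialect — no rule fires on Ticket and the result does not move


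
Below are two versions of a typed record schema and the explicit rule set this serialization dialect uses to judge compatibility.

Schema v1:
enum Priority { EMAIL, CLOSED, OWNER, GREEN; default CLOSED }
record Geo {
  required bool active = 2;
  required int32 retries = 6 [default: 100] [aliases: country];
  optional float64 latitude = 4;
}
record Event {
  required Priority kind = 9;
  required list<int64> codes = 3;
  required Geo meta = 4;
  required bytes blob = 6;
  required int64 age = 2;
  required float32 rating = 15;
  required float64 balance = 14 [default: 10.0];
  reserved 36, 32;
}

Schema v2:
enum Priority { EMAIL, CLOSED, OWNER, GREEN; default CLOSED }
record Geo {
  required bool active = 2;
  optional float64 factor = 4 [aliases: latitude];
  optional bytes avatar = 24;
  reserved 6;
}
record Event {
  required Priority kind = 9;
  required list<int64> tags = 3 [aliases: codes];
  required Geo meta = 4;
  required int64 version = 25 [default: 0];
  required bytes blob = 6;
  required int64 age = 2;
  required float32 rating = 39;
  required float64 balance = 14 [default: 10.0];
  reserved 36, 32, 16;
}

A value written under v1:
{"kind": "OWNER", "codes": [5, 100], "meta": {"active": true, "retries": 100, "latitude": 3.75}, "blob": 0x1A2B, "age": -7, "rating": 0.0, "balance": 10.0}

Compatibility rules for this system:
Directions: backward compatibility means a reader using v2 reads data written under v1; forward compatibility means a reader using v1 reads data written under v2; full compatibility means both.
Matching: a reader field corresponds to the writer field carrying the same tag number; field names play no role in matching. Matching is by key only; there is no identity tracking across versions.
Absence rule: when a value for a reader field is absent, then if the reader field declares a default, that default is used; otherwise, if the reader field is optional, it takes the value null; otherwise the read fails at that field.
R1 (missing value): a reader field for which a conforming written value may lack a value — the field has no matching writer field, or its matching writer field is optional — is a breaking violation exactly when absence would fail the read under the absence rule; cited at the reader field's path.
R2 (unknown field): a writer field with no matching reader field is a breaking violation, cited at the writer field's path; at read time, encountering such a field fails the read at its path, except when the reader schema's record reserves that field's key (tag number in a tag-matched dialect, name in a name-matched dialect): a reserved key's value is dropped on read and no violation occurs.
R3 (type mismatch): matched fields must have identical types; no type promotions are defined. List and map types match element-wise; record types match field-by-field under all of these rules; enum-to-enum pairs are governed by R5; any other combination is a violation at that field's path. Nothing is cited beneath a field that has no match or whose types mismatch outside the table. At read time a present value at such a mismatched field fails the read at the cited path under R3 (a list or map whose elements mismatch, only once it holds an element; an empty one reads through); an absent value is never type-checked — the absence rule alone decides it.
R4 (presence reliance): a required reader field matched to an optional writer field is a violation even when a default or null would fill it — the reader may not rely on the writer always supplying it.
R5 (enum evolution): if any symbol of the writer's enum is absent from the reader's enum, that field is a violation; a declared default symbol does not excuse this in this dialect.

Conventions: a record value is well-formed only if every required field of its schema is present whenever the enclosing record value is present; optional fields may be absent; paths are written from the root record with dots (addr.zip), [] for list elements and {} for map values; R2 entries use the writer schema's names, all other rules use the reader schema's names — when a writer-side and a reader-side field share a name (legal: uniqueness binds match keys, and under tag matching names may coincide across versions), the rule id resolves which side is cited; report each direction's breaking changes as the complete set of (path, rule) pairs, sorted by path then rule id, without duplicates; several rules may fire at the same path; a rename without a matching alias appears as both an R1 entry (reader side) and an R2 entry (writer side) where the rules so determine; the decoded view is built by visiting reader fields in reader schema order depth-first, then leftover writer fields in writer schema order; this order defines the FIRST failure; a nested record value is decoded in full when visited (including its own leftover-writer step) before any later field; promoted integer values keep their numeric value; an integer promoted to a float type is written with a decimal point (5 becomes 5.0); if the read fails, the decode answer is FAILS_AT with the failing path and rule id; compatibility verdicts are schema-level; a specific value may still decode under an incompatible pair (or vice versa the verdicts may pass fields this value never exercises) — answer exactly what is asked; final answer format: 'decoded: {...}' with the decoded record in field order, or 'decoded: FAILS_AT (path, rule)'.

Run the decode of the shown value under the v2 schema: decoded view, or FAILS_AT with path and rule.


decoded: FAILS_AT (rating, R1)

arrows below run writer -> reader for Event
migrating the Event value to v2:
  kind := "OWNER"
  tags := [5, 100] (from writer codes)
  meta.active := true
  meta.factor := 3.75 (from writer latitude)
  meta.avatar := null (absent, optional -> null)
  writer meta.retries: reserved -> dropped
  version := 0 (absent -> default)
  blob := 0x1A2B
  age := -7
  read fails at rating under R1 (no fill)
  => FAILS_AT (rating, R1)
diffs on Event not affecting the asked answer:
  renamed field codes to tags in record Event (alias codes declared on the renamed field) -> no rule fires on it and the decoded Event view is identical with or without it
  added field version to record Event: required int64, tag 25, default 0 (in v2 it sits immediately before blob) -> schema-level compatibility only; this Event value's decode is unchanged
  renamed field latitude to factor in record Geo (alias latitude declared on the renamed field) -> no rule fires on it and the decoded Event view is identical with or without it
  removed field retries from record Geo (its key 6 joins the reserved list) -> no rule fires on it and the decoded Event view is identical with or without it
  added field avatar to record Geo: optional bytes, tag 24 (in v2 it sits last) -> schema-level compatibility only; this Event value's decode is unchanged


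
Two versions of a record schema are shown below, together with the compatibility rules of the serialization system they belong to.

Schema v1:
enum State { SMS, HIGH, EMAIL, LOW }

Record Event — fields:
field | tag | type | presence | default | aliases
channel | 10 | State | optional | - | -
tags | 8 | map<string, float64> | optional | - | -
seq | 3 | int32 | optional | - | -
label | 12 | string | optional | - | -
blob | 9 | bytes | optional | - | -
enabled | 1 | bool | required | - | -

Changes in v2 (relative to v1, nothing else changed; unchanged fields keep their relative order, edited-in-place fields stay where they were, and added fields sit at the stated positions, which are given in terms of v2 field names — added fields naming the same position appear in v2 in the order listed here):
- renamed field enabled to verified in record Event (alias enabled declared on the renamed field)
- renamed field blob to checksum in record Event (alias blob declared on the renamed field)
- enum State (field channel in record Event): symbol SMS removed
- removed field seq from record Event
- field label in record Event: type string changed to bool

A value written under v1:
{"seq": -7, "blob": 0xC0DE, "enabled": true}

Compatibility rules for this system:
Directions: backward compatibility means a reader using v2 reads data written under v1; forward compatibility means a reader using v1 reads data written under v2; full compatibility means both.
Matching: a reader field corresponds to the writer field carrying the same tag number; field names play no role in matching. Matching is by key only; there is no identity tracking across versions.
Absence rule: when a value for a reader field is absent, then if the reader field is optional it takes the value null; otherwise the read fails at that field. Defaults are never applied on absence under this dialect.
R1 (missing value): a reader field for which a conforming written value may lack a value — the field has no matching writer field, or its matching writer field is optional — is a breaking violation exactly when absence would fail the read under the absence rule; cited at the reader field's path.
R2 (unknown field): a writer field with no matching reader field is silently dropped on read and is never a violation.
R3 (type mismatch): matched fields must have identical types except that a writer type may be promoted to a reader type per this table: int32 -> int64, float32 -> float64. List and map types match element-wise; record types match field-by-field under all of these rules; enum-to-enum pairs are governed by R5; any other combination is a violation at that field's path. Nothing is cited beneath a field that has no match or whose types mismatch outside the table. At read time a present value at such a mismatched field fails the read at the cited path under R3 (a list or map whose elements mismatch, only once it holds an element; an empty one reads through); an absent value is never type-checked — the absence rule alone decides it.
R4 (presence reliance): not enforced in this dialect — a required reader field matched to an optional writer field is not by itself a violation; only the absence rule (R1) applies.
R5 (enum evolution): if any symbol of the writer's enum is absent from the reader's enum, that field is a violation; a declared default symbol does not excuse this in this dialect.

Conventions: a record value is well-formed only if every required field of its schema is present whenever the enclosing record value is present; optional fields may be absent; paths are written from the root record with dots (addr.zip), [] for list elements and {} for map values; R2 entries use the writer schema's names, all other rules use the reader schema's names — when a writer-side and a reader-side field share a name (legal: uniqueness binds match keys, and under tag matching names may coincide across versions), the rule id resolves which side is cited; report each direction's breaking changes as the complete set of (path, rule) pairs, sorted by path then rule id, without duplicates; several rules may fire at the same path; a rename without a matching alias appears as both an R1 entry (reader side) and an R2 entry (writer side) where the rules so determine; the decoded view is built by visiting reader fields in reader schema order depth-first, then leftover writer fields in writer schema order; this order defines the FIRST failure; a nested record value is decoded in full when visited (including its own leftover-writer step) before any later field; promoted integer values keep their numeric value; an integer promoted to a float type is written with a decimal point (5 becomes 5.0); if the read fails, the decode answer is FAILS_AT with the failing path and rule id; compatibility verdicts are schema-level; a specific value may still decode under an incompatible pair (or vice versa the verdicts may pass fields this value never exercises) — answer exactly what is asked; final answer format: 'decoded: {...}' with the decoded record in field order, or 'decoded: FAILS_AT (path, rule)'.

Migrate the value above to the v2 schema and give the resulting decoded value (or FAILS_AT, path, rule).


each type pair in Event: writer, then reader
decode (reader v2):
  channel := null (absent, optional -> null)
  tags := null (absent, optional -> null)
  label := null (absent, optional -> null)
  checksum := 0xC0DE (from writer blob)
  verified := true (from writer enabled)
  writer seq: unknown -> dropped
  => decoded: {"channel": null, "tags": null, "label": null, "checksum": 0xC0DE, "verified": true}
diffs on Event not affecting the asked answer:
  enum State (field channel in record Event): symbol SMS removed -> schema-level compatibility only; this Event value's decode is unchanged
  field label in record Event: type string changed to bool -> schema-level compatibility only; this Event value's decode is unchanged

decoded: {"channel": null, "tags": null, "label": null, "checksum": 0xC0DE, "verified": true}


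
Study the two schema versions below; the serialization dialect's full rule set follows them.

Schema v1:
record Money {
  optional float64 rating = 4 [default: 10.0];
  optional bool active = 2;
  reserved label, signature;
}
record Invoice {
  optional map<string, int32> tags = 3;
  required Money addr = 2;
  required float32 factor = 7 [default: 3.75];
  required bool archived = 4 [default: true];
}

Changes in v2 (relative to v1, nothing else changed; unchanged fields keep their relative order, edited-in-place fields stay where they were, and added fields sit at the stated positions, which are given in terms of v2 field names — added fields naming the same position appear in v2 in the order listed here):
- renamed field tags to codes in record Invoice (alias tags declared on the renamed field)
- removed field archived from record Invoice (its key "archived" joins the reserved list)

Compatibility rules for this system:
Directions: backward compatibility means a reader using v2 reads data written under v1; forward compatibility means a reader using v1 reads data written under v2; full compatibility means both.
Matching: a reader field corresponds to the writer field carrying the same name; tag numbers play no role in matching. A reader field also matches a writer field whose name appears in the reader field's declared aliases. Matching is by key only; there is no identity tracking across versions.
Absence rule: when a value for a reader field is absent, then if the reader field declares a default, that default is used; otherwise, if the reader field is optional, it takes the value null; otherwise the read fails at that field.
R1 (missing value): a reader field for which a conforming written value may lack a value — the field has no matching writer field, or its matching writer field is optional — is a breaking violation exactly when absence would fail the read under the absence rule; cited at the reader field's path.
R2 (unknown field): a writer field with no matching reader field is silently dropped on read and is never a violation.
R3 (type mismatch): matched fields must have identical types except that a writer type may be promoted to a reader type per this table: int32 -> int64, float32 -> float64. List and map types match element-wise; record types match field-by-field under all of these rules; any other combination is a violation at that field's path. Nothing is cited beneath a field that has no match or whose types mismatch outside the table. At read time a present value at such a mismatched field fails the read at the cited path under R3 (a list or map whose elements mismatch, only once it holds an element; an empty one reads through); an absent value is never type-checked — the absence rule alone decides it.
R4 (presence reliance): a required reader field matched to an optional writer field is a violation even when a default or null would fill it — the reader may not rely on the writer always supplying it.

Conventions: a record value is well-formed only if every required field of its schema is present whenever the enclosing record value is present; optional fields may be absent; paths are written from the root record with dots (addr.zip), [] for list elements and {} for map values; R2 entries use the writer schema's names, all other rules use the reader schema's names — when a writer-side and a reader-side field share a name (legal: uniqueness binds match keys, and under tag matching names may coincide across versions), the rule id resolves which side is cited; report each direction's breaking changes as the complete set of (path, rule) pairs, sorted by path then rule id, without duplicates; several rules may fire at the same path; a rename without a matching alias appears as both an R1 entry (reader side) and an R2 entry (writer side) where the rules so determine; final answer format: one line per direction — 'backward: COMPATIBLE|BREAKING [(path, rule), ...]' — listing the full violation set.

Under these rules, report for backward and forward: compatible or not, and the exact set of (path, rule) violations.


arrows below run writer -> reader for Invoice
backward pass over Invoice, reader schema v2, writer schema v1:
  map<string, int32> -> map<string, int32>, writer optional: codes aligns to tags
  Money -> Money, writer required: addr aligns to addr
  float32 -> float32, writer required: factor aligns to factor
  leftover writer field: archived
  float64 -> float64, writer optional: addr.rating aligns to addr.rating
  bool -> bool, writer optional: addr.active aligns to addr.active
  => no violations; backward on Invoice: COMPATIBLE
forward pass over Invoice, reader schema v1, writer schema v2:
  no writer field matches reader tags
  Money -> Money, writer required: addr aligns to addr
  float32 -> float32, writer required: factor aligns to factor
  no writer field matches reader archived
  leftover writer field: codes
  float64 -> float64, writer optional: addr.rating aligns to addr.rating
  bool -> bool, writer optional: addr.active aligns to addr.active
  => no violations; forward on Invoice: COMPATIBLE

backward: COMPATIBLE []; forward: COMPATIBLE []


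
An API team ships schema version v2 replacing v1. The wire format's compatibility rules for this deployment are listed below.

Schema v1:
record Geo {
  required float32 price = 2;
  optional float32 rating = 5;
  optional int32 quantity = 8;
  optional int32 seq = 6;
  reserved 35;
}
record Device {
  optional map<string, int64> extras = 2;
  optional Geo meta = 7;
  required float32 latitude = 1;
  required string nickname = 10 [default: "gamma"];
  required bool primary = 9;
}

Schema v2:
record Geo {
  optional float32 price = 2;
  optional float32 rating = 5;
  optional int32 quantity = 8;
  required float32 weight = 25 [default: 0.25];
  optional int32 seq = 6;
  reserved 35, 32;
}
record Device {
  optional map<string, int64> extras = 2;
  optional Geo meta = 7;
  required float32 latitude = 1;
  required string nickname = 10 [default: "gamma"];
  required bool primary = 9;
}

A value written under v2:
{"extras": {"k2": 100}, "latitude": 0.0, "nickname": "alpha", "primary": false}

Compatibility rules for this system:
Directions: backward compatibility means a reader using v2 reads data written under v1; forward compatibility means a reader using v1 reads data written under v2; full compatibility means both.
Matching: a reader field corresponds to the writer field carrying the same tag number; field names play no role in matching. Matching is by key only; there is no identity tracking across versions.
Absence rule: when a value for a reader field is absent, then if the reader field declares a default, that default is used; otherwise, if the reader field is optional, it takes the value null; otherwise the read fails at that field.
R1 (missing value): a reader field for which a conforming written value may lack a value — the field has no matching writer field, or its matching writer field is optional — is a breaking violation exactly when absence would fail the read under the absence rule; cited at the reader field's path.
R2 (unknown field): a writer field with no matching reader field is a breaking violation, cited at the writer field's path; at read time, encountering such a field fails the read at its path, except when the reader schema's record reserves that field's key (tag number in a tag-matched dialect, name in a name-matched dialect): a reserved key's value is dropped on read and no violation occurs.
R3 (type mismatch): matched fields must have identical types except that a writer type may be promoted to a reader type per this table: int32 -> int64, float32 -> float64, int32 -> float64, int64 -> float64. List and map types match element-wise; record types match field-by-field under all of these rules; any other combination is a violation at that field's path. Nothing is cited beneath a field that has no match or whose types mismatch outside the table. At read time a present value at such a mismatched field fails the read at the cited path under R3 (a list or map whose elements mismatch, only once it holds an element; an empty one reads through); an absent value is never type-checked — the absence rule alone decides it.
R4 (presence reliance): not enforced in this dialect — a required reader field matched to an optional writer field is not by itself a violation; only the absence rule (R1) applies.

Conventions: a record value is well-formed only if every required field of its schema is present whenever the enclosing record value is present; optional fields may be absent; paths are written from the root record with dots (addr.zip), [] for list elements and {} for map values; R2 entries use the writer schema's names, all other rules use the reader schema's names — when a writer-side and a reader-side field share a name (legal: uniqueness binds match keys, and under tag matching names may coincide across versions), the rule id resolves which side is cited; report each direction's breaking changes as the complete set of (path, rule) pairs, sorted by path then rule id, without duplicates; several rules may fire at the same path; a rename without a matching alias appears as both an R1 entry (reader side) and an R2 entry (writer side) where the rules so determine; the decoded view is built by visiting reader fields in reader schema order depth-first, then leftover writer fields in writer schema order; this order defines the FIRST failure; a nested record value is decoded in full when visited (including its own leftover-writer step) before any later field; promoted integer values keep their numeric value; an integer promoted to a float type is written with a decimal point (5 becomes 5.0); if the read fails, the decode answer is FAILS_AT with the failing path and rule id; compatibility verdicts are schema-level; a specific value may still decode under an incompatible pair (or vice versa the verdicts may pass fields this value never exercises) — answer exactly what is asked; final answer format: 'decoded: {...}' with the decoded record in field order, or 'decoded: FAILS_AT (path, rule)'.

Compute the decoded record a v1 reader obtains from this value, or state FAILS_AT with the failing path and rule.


arrows below run writer -> reader for Device
decode walk for Device under reader schema v1:
  extras := {"k2": 100}
  meta := null (not supplied -> null)
  latitude := 0.0
  nickname := "alpha"
  primary := false
  => decoded: {"extras": {"k2": 100}, "meta": null, "latitude": 0.0, "nickname": "alpha", "primary": false}
the other Device changes do not affect what is asked:
  added field weight to record Geo: required float32, tag 25, default 0.25 (in v2 it sits immediately before seq) -> matters for Device compatibility verdicts, not for this value's decode
  field price in record Geo: required changed to optional -> matters for Device compatibility verdicts, not for this value's decode

decoded: {"extras": {"k2": 100}, "meta": null, "latitude": 0.0, "nickname": "alpha", "primary": false}


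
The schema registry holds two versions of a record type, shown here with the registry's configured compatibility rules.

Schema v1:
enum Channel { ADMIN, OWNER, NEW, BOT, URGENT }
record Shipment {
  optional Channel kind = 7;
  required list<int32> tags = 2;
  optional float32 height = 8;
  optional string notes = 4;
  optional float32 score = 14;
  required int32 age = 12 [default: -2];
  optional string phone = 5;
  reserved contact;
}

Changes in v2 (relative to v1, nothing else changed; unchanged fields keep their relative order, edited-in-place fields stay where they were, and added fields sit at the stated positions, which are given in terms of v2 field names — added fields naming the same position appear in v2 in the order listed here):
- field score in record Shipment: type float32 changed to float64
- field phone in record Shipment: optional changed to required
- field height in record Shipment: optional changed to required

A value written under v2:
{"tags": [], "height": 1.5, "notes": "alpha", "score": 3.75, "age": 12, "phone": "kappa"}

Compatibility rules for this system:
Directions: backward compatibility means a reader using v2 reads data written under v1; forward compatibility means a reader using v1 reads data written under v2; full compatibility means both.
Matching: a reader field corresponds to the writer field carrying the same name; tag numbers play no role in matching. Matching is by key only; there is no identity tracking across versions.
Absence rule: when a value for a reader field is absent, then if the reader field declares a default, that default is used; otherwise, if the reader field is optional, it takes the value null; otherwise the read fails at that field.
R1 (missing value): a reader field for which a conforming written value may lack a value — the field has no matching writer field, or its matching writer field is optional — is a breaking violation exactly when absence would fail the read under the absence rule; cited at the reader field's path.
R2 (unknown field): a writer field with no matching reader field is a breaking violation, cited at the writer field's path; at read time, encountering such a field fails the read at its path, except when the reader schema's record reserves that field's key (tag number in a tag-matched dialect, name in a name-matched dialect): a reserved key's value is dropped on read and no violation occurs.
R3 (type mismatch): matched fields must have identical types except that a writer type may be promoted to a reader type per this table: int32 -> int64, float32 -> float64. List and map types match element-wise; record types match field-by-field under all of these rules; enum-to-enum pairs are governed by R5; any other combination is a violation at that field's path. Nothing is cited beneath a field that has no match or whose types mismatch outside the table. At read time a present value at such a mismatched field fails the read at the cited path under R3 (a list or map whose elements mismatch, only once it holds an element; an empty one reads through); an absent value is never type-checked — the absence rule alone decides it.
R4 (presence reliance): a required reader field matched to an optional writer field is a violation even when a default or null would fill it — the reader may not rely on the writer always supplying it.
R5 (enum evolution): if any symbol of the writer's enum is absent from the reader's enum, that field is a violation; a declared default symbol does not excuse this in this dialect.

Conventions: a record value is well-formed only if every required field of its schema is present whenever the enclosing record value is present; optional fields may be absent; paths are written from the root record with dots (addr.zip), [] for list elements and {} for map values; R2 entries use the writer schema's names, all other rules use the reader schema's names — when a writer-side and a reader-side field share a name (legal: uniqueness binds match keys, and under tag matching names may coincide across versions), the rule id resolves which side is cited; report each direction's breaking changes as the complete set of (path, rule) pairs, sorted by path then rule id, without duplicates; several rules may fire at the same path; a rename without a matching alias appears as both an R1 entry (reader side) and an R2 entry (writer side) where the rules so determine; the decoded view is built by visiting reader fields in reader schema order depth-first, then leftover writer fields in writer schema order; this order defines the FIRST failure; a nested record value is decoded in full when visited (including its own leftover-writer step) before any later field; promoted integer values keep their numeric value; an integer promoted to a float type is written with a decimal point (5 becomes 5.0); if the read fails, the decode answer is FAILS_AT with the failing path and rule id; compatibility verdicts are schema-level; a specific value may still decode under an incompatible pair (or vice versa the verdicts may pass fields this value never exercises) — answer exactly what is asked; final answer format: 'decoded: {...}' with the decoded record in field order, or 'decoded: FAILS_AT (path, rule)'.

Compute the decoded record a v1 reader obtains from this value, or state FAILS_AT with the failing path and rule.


decoded: FAILS_AT (score, R3)

arrows below run writer -> reader for Shipment
decoding the Shipment value with the v1 reader:
  kind := null (not supplied -> null)
  tags := []
  height := 1.5
  notes := "alpha"
  read fails at score under R3
  => FAILS_AT (score, R3)
checking off the Shipment differences that do not matter here:
  field phone in record Shipment: optional changed to required -> matters for Shipment compatibility verdicts, not for this value's decode
  field height in record Shipment: optional changed to required -> matters for Shipment compatibility verdicts, not for this value's decode


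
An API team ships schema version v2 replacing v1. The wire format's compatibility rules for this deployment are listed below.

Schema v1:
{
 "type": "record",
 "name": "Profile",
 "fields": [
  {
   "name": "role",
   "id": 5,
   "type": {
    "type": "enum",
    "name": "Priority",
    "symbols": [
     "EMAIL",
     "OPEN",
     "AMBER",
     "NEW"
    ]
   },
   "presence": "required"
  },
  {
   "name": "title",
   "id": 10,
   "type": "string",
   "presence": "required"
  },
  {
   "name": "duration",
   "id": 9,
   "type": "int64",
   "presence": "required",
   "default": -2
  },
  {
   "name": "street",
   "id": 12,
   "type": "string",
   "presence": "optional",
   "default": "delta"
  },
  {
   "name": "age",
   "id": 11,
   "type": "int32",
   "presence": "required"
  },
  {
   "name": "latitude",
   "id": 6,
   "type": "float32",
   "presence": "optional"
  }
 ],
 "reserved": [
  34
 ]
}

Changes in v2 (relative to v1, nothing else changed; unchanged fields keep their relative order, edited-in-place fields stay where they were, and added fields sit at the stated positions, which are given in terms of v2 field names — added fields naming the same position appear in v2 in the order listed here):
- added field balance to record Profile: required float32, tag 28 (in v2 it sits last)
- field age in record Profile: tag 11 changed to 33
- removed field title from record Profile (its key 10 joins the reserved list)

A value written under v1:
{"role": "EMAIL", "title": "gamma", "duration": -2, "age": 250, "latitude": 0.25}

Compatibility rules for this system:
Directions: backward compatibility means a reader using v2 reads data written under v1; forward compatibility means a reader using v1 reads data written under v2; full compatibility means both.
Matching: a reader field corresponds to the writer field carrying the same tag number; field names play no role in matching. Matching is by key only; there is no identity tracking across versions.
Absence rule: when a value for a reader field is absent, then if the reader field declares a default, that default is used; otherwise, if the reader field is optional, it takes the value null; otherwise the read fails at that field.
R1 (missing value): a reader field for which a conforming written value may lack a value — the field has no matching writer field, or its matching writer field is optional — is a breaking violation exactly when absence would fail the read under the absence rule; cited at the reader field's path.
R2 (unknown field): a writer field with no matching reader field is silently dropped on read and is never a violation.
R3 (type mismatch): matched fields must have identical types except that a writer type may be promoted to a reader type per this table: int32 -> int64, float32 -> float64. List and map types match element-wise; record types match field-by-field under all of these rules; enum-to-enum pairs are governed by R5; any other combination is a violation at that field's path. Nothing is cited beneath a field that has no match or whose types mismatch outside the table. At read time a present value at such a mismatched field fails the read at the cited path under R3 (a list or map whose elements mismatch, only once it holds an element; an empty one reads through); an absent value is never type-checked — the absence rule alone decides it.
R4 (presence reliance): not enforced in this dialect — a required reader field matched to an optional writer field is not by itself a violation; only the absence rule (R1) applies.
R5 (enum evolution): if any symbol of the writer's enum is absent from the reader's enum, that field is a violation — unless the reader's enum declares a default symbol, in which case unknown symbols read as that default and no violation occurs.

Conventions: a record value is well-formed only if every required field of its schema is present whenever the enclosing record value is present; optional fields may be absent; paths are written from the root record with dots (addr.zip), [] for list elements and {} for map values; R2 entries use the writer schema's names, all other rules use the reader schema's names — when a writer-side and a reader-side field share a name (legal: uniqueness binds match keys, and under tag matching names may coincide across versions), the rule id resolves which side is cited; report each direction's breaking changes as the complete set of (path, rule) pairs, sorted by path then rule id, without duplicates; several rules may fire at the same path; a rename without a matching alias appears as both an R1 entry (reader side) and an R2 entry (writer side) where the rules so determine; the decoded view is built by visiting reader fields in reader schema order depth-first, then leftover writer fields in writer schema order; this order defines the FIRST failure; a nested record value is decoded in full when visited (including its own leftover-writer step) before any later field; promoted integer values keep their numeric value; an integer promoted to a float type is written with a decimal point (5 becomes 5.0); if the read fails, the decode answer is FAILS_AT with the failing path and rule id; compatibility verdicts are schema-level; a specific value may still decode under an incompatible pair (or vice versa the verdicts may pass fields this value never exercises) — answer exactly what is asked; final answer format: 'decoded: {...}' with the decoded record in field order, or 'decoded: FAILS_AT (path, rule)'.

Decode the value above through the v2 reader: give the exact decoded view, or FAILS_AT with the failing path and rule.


in Profile below, arrows point writer -> reader
migrating the Profile value to v2:
  role := "EMAIL"
  duration := -2
  street := "delta" (absent -> default)
  read fails at age under R1 (no fill)
  => FAILS_AT (age, R1)
checking off the Profile differences that do not matter here:
  added field balance to record Profile: required float32, tag 28 (in v2 it sits last) -> a verdict-level change on Profile — the shown value reads the same
  removed field title from record Profile (its key 10 joins the reserved list) -> a verdict-level change on Profile — the shown value reads the same

decoded: FAILS_AT (age, R1)
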